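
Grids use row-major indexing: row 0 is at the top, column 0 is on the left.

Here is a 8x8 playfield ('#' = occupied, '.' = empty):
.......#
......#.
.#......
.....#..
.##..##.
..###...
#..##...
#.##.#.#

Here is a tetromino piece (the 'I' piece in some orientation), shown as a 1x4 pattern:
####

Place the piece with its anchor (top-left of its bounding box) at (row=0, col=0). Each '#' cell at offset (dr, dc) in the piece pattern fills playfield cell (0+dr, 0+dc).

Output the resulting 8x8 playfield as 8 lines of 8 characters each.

Fill (0+0,0+0) = (0,0)
Fill (0+0,0+1) = (0,1)
Fill (0+0,0+2) = (0,2)
Fill (0+0,0+3) = (0,3)

Answer: ####...#
......#.
.#......
.....#..
.##..##.
..###...
#..##...
#.##.#.#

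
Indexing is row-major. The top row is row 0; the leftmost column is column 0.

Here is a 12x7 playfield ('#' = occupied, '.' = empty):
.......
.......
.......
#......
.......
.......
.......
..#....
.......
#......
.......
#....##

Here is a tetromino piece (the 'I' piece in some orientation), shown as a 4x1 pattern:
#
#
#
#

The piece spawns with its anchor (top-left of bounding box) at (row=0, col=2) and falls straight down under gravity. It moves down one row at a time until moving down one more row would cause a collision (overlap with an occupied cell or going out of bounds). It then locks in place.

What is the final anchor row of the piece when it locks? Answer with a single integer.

Spawn at (row=0, col=2). Try each row:
  row 0: fits
  row 1: fits
  row 2: fits
  row 3: fits
  row 4: blocked -> lock at row 3

Answer: 3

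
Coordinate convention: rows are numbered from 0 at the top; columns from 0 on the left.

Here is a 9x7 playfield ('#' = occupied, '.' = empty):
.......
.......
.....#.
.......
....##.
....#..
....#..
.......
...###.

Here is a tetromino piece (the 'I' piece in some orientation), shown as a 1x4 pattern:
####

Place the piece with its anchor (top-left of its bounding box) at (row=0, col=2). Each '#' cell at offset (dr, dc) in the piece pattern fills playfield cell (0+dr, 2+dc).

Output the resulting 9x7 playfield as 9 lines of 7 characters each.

Fill (0+0,2+0) = (0,2)
Fill (0+0,2+1) = (0,3)
Fill (0+0,2+2) = (0,4)
Fill (0+0,2+3) = (0,5)

Answer: ..####.
.......
.....#.
.......
....##.
....#..
....#..
.......
...###.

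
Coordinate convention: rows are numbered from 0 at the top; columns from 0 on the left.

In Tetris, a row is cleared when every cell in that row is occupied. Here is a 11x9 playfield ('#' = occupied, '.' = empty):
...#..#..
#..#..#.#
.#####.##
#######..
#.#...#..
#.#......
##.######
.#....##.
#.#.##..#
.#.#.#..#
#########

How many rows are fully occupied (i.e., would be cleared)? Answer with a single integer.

Answer: 1

Derivation:
Check each row:
  row 0: 7 empty cells -> not full
  row 1: 5 empty cells -> not full
  row 2: 2 empty cells -> not full
  row 3: 2 empty cells -> not full
  row 4: 6 empty cells -> not full
  row 5: 7 empty cells -> not full
  row 6: 1 empty cell -> not full
  row 7: 6 empty cells -> not full
  row 8: 4 empty cells -> not full
  row 9: 5 empty cells -> not full
  row 10: 0 empty cells -> FULL (clear)
Total rows cleared: 1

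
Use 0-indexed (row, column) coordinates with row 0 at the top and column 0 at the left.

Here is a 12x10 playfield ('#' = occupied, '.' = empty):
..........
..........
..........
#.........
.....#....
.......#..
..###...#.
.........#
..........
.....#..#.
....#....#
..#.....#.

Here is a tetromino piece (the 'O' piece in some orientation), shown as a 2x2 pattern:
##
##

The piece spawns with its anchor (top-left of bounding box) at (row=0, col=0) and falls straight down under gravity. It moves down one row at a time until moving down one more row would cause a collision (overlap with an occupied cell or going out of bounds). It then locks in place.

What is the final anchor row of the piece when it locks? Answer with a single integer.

Answer: 1

Derivation:
Spawn at (row=0, col=0). Try each row:
  row 0: fits
  row 1: fits
  row 2: blocked -> lock at row 1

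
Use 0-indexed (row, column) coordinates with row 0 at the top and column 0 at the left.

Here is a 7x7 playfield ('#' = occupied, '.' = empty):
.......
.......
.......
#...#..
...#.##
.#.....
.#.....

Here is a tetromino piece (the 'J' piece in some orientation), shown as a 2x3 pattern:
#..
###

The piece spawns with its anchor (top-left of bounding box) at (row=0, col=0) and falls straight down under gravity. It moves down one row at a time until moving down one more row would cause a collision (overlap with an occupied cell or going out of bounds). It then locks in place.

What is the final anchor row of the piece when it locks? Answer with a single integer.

Answer: 1

Derivation:
Spawn at (row=0, col=0). Try each row:
  row 0: fits
  row 1: fits
  row 2: blocked -> lock at row 1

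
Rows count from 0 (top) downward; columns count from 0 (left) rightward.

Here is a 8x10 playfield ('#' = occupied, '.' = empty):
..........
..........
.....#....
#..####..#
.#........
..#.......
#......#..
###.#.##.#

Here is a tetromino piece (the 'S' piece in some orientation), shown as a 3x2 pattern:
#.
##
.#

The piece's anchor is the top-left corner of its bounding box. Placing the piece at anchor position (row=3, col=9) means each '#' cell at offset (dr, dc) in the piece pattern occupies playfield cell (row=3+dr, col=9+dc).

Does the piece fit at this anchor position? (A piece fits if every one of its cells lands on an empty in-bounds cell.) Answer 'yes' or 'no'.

Answer: no

Derivation:
Check each piece cell at anchor (3, 9):
  offset (0,0) -> (3,9): occupied ('#') -> FAIL
  offset (1,0) -> (4,9): empty -> OK
  offset (1,1) -> (4,10): out of bounds -> FAIL
  offset (2,1) -> (5,10): out of bounds -> FAIL
All cells valid: no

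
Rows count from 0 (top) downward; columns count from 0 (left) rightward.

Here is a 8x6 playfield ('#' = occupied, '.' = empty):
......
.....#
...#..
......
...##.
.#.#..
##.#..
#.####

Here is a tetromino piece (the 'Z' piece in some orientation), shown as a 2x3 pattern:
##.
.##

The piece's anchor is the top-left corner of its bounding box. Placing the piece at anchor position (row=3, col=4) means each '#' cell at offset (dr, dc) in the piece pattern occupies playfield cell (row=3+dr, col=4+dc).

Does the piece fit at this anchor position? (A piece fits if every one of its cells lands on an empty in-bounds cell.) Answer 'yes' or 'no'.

Check each piece cell at anchor (3, 4):
  offset (0,0) -> (3,4): empty -> OK
  offset (0,1) -> (3,5): empty -> OK
  offset (1,1) -> (4,5): empty -> OK
  offset (1,2) -> (4,6): out of bounds -> FAIL
All cells valid: no

Answer: no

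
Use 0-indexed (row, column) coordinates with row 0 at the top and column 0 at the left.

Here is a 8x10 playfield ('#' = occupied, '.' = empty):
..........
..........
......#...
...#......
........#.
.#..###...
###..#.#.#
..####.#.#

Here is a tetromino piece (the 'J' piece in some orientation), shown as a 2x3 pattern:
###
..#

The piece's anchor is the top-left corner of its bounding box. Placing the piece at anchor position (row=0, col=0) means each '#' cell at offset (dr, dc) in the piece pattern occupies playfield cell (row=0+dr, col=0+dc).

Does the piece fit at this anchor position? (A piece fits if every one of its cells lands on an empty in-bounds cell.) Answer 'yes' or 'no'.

Answer: yes

Derivation:
Check each piece cell at anchor (0, 0):
  offset (0,0) -> (0,0): empty -> OK
  offset (0,1) -> (0,1): empty -> OK
  offset (0,2) -> (0,2): empty -> OK
  offset (1,2) -> (1,2): empty -> OK
All cells valid: yes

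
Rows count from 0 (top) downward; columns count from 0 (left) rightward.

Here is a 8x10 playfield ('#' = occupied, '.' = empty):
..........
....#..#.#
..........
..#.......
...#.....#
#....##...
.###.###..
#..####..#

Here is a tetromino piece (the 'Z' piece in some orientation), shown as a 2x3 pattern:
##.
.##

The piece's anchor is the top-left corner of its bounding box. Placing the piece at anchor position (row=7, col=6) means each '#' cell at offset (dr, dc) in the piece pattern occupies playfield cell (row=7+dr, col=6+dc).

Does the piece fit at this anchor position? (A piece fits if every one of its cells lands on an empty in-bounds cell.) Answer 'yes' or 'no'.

Answer: no

Derivation:
Check each piece cell at anchor (7, 6):
  offset (0,0) -> (7,6): occupied ('#') -> FAIL
  offset (0,1) -> (7,7): empty -> OK
  offset (1,1) -> (8,7): out of bounds -> FAIL
  offset (1,2) -> (8,8): out of bounds -> FAIL
All cells valid: no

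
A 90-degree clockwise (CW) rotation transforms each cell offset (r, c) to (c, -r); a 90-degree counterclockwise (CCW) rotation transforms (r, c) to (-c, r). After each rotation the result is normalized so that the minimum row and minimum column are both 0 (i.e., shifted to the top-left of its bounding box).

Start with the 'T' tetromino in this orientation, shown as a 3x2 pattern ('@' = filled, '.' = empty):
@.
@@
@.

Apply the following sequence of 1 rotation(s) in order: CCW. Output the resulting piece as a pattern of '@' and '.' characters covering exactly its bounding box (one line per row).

Start:
@.
@@
@.
After rotation 1 (CCW):
.@.
@@@

Answer: .@.
@@@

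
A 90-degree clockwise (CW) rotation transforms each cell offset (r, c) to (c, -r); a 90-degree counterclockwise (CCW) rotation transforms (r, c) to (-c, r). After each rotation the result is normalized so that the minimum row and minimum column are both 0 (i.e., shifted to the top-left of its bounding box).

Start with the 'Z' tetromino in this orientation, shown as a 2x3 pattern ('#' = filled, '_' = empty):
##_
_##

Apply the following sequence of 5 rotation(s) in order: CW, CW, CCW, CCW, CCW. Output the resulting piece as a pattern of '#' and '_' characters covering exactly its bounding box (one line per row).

Answer: _#
##
#_

Derivation:
Start:
##_
_##
After rotation 1 (CW):
_#
##
#_
After rotation 2 (CW):
##_
_##
After rotation 3 (CCW):
_#
##
#_
After rotation 4 (CCW):
##_
_##
After rotation 5 (CCW):
_#
##
#_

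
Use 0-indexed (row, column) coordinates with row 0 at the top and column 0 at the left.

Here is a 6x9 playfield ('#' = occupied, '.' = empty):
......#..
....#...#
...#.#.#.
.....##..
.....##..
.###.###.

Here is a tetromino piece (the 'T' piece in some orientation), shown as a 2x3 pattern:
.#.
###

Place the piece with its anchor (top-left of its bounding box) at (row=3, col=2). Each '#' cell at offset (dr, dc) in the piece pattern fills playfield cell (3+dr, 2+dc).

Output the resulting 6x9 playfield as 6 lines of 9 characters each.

Answer: ......#..
....#...#
...#.#.#.
...#.##..
..#####..
.###.###.

Derivation:
Fill (3+0,2+1) = (3,3)
Fill (3+1,2+0) = (4,2)
Fill (3+1,2+1) = (4,3)
Fill (3+1,2+2) = (4,4)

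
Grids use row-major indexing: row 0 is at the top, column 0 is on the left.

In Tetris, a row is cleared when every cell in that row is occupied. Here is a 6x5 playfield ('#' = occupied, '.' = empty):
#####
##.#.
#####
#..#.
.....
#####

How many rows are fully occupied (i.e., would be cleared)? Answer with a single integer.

Answer: 3

Derivation:
Check each row:
  row 0: 0 empty cells -> FULL (clear)
  row 1: 2 empty cells -> not full
  row 2: 0 empty cells -> FULL (clear)
  row 3: 3 empty cells -> not full
  row 4: 5 empty cells -> not full
  row 5: 0 empty cells -> FULL (clear)
Total rows cleared: 3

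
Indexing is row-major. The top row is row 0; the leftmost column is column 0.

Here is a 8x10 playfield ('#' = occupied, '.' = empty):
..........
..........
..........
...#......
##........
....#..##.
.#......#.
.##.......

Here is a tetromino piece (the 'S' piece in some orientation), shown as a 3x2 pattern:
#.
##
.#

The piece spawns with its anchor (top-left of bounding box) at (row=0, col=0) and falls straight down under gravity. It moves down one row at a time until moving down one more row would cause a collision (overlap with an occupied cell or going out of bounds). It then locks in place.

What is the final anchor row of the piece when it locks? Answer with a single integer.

Spawn at (row=0, col=0). Try each row:
  row 0: fits
  row 1: fits
  row 2: blocked -> lock at row 1

Answer: 1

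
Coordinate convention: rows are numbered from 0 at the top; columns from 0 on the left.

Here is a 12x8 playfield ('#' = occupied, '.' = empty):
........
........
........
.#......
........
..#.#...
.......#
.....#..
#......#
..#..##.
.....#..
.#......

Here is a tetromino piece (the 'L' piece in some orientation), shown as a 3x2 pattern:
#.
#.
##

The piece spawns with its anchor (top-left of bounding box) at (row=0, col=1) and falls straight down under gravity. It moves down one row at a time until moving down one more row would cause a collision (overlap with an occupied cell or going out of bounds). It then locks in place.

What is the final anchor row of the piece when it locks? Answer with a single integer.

Spawn at (row=0, col=1). Try each row:
  row 0: fits
  row 1: blocked -> lock at row 0

Answer: 0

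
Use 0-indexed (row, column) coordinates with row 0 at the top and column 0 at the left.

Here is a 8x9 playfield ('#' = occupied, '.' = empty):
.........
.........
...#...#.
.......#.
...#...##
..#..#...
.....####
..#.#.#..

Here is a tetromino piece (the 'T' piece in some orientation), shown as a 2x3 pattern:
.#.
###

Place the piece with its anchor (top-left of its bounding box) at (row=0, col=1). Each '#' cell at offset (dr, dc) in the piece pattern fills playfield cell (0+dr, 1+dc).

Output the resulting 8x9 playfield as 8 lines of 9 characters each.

Answer: ..#......
.###.....
...#...#.
.......#.
...#...##
..#..#...
.....####
..#.#.#..

Derivation:
Fill (0+0,1+1) = (0,2)
Fill (0+1,1+0) = (1,1)
Fill (0+1,1+1) = (1,2)
Fill (0+1,1+2) = (1,3)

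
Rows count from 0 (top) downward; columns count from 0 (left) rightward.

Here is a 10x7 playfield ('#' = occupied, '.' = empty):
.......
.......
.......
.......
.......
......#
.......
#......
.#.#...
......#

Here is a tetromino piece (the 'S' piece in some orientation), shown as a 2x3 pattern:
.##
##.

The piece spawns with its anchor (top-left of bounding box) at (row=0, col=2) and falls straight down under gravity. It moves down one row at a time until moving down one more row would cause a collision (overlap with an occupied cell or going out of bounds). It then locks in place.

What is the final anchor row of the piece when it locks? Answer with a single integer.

Answer: 6

Derivation:
Spawn at (row=0, col=2). Try each row:
  row 0: fits
  row 1: fits
  row 2: fits
  row 3: fits
  row 4: fits
  row 5: fits
  row 6: fits
  row 7: blocked -> lock at row 6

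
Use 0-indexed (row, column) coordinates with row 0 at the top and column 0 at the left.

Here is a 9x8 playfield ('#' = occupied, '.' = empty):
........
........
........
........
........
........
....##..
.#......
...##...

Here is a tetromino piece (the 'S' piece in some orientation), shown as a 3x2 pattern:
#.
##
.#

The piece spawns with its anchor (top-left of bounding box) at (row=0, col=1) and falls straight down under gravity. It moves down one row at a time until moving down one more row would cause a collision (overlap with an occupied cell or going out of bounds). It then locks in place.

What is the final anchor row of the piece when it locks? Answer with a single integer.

Answer: 5

Derivation:
Spawn at (row=0, col=1). Try each row:
  row 0: fits
  row 1: fits
  row 2: fits
  row 3: fits
  row 4: fits
  row 5: fits
  row 6: blocked -> lock at row 5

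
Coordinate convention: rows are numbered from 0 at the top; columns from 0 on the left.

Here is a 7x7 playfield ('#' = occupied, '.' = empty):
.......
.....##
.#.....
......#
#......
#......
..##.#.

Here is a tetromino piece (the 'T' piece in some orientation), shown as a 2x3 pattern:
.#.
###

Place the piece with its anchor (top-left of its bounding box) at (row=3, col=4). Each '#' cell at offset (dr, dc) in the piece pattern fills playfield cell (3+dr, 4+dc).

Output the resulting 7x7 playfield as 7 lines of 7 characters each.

Fill (3+0,4+1) = (3,5)
Fill (3+1,4+0) = (4,4)
Fill (3+1,4+1) = (4,5)
Fill (3+1,4+2) = (4,6)

Answer: .......
.....##
.#.....
.....##
#...###
#......
..##.#.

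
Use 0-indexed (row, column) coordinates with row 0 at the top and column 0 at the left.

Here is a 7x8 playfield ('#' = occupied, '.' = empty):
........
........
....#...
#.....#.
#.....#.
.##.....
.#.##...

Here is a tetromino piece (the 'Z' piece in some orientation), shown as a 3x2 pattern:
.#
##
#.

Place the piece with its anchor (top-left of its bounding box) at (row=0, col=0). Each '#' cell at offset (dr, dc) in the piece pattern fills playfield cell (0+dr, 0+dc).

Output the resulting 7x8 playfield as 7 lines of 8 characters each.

Fill (0+0,0+1) = (0,1)
Fill (0+1,0+0) = (1,0)
Fill (0+1,0+1) = (1,1)
Fill (0+2,0+0) = (2,0)

Answer: .#......
##......
#...#...
#.....#.
#.....#.
.##.....
.#.##...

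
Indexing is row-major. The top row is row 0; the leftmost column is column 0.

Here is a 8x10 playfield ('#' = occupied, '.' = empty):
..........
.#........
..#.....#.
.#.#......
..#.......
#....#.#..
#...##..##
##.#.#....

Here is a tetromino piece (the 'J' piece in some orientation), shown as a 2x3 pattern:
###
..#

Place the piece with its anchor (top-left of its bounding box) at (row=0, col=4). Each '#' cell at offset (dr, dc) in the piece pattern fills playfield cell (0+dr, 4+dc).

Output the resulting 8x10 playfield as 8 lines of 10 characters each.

Answer: ....###...
.#....#...
..#.....#.
.#.#......
..#.......
#....#.#..
#...##..##
##.#.#....

Derivation:
Fill (0+0,4+0) = (0,4)
Fill (0+0,4+1) = (0,5)
Fill (0+0,4+2) = (0,6)
Fill (0+1,4+2) = (1,6)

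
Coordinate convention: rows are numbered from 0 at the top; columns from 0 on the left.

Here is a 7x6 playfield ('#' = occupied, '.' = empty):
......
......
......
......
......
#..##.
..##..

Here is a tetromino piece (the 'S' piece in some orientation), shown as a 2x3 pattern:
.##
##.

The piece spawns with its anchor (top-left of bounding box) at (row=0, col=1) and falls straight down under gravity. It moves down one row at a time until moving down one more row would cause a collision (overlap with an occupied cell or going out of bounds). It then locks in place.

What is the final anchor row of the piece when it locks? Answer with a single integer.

Spawn at (row=0, col=1). Try each row:
  row 0: fits
  row 1: fits
  row 2: fits
  row 3: fits
  row 4: fits
  row 5: blocked -> lock at row 4

Answer: 4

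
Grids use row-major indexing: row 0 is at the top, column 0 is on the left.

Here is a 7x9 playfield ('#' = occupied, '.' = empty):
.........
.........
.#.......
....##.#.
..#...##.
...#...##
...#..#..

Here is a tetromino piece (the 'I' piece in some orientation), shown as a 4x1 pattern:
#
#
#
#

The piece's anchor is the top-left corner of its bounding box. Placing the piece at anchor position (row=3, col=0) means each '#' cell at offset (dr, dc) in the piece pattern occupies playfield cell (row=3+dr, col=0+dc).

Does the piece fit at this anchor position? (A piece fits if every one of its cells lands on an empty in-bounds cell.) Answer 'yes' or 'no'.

Answer: yes

Derivation:
Check each piece cell at anchor (3, 0):
  offset (0,0) -> (3,0): empty -> OK
  offset (1,0) -> (4,0): empty -> OK
  offset (2,0) -> (5,0): empty -> OK
  offset (3,0) -> (6,0): empty -> OK
All cells valid: yes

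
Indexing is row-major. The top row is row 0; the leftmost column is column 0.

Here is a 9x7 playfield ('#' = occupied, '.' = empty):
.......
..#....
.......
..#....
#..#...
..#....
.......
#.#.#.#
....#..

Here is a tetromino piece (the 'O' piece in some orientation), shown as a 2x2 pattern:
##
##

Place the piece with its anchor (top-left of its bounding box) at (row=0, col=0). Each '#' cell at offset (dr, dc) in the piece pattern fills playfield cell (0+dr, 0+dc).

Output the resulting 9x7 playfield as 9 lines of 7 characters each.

Answer: ##.....
###....
.......
..#....
#..#...
..#....
.......
#.#.#.#
....#..

Derivation:
Fill (0+0,0+0) = (0,0)
Fill (0+0,0+1) = (0,1)
Fill (0+1,0+0) = (1,0)
Fill (0+1,0+1) = (1,1)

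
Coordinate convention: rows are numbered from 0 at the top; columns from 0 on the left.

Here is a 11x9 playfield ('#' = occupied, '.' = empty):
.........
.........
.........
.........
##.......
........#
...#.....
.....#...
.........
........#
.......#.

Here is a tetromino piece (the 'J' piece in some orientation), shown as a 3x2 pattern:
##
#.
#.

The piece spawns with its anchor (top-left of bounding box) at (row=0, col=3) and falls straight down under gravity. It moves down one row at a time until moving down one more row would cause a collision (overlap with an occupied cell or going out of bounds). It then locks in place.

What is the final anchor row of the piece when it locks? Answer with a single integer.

Answer: 3

Derivation:
Spawn at (row=0, col=3). Try each row:
  row 0: fits
  row 1: fits
  row 2: fits
  row 3: fits
  row 4: blocked -> lock at row 3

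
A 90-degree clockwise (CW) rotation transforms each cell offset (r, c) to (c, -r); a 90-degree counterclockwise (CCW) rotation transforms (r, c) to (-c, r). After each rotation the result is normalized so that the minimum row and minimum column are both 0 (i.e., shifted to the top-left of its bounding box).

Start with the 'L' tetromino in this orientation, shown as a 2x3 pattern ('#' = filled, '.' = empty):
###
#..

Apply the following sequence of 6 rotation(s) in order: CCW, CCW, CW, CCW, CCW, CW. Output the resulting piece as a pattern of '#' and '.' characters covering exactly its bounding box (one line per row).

Answer: ..#
###

Derivation:
Start:
###
#..
After rotation 1 (CCW):
#.
#.
##
After rotation 2 (CCW):
..#
###
After rotation 3 (CW):
#.
#.
##
After rotation 4 (CCW):
..#
###
After rotation 5 (CCW):
##
.#
.#
After rotation 6 (CW):
..#
###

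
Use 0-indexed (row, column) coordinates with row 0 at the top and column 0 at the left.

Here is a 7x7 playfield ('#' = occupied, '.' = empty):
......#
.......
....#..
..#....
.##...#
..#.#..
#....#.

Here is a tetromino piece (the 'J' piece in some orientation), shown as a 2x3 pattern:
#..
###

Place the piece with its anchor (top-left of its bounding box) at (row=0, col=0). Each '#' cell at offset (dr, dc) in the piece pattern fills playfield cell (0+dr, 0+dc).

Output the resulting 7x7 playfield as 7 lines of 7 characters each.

Answer: #.....#
###....
....#..
..#....
.##...#
..#.#..
#....#.

Derivation:
Fill (0+0,0+0) = (0,0)
Fill (0+1,0+0) = (1,0)
Fill (0+1,0+1) = (1,1)
Fill (0+1,0+2) = (1,2)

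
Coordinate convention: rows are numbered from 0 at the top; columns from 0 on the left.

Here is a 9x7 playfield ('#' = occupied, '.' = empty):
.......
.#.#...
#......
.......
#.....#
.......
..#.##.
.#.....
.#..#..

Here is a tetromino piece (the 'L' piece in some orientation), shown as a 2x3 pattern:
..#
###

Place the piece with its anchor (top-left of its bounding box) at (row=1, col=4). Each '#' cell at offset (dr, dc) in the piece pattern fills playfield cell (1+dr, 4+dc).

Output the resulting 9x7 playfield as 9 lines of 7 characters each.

Answer: .......
.#.#..#
#...###
.......
#.....#
.......
..#.##.
.#.....
.#..#..

Derivation:
Fill (1+0,4+2) = (1,6)
Fill (1+1,4+0) = (2,4)
Fill (1+1,4+1) = (2,5)
Fill (1+1,4+2) = (2,6)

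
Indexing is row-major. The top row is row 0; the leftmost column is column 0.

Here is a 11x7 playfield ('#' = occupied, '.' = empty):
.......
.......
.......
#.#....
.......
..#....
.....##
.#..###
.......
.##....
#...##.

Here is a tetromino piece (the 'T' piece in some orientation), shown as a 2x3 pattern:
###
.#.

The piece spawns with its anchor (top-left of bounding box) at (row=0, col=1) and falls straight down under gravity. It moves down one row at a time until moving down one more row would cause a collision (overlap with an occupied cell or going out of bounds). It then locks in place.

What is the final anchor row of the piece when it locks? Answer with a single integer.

Spawn at (row=0, col=1). Try each row:
  row 0: fits
  row 1: fits
  row 2: blocked -> lock at row 1

Answer: 1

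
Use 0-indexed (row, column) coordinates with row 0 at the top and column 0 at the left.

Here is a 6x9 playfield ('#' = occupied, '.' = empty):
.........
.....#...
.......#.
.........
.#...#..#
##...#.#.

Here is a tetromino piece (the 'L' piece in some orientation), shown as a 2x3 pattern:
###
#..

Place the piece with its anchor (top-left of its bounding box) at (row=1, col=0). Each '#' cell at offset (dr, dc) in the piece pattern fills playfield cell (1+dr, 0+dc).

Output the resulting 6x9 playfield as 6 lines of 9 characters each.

Fill (1+0,0+0) = (1,0)
Fill (1+0,0+1) = (1,1)
Fill (1+0,0+2) = (1,2)
Fill (1+1,0+0) = (2,0)

Answer: .........
###..#...
#......#.
.........
.#...#..#
##...#.#.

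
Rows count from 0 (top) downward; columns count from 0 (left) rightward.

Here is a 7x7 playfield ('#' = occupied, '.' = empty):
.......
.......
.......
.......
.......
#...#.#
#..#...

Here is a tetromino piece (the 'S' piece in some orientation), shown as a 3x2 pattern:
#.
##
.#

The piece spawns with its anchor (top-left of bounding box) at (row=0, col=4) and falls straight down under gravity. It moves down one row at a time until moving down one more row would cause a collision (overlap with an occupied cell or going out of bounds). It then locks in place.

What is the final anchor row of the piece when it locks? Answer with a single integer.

Spawn at (row=0, col=4). Try each row:
  row 0: fits
  row 1: fits
  row 2: fits
  row 3: fits
  row 4: blocked -> lock at row 3

Answer: 3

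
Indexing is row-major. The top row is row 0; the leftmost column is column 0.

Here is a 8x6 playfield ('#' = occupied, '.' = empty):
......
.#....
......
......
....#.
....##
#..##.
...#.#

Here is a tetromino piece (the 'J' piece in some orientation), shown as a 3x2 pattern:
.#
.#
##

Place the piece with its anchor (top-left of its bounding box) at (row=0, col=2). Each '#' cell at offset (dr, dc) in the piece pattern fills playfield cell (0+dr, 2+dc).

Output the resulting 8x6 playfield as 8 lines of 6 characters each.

Answer: ...#..
.#.#..
..##..
......
....#.
....##
#..##.
...#.#

Derivation:
Fill (0+0,2+1) = (0,3)
Fill (0+1,2+1) = (1,3)
Fill (0+2,2+0) = (2,2)
Fill (0+2,2+1) = (2,3)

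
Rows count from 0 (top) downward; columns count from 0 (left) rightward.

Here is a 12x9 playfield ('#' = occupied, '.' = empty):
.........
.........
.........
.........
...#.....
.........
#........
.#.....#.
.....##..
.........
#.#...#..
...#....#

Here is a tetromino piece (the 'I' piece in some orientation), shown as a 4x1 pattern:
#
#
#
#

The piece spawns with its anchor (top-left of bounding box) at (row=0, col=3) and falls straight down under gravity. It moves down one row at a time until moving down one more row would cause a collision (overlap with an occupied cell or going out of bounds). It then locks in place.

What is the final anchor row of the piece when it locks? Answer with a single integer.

Spawn at (row=0, col=3). Try each row:
  row 0: fits
  row 1: blocked -> lock at row 0

Answer: 0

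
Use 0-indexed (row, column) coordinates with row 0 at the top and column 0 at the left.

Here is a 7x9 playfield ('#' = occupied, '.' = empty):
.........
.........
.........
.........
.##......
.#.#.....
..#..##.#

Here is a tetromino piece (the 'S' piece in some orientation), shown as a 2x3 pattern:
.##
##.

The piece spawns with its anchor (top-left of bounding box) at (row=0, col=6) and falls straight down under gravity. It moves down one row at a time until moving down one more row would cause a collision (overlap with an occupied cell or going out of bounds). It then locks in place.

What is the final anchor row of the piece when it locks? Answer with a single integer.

Answer: 4

Derivation:
Spawn at (row=0, col=6). Try each row:
  row 0: fits
  row 1: fits
  row 2: fits
  row 3: fits
  row 4: fits
  row 5: blocked -> lock at row 4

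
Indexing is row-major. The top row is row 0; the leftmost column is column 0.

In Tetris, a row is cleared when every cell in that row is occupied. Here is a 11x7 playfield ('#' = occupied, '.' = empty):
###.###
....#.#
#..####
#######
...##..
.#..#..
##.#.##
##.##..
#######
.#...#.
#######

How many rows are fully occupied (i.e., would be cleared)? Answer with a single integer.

Answer: 3

Derivation:
Check each row:
  row 0: 1 empty cell -> not full
  row 1: 5 empty cells -> not full
  row 2: 2 empty cells -> not full
  row 3: 0 empty cells -> FULL (clear)
  row 4: 5 empty cells -> not full
  row 5: 5 empty cells -> not full
  row 6: 2 empty cells -> not full
  row 7: 3 empty cells -> not full
  row 8: 0 empty cells -> FULL (clear)
  row 9: 5 empty cells -> not full
  row 10: 0 empty cells -> FULL (clear)
Total rows cleared: 3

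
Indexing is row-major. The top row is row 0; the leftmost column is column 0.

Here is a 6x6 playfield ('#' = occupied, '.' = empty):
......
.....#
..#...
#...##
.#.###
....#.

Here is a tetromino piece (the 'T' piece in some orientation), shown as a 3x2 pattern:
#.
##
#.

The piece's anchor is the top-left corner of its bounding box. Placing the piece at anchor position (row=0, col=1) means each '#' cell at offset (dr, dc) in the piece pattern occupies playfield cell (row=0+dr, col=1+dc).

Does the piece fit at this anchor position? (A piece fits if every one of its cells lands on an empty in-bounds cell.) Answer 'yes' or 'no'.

Check each piece cell at anchor (0, 1):
  offset (0,0) -> (0,1): empty -> OK
  offset (1,0) -> (1,1): empty -> OK
  offset (1,1) -> (1,2): empty -> OK
  offset (2,0) -> (2,1): empty -> OK
All cells valid: yes

Answer: yes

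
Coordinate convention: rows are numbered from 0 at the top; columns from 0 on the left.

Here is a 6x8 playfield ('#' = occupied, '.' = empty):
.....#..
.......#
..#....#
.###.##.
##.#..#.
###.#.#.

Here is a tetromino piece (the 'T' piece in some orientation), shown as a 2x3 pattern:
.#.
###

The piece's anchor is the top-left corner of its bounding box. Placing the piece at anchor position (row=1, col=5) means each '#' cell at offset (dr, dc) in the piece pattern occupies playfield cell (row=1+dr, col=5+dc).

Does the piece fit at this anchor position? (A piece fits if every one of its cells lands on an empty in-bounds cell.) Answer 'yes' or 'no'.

Answer: no

Derivation:
Check each piece cell at anchor (1, 5):
  offset (0,1) -> (1,6): empty -> OK
  offset (1,0) -> (2,5): empty -> OK
  offset (1,1) -> (2,6): empty -> OK
  offset (1,2) -> (2,7): occupied ('#') -> FAIL
All cells valid: no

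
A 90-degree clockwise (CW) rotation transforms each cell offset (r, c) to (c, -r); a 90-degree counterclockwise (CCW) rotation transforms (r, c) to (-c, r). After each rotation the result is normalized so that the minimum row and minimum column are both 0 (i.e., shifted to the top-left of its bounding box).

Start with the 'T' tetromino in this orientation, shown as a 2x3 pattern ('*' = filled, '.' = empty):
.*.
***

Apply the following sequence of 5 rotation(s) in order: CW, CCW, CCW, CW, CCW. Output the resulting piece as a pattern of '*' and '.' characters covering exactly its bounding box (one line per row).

Start:
.*.
***
After rotation 1 (CW):
*.
**
*.
After rotation 2 (CCW):
.*.
***
After rotation 3 (CCW):
.*
**
.*
After rotation 4 (CW):
.*.
***
After rotation 5 (CCW):
.*
**
.*

Answer: .*
**
.*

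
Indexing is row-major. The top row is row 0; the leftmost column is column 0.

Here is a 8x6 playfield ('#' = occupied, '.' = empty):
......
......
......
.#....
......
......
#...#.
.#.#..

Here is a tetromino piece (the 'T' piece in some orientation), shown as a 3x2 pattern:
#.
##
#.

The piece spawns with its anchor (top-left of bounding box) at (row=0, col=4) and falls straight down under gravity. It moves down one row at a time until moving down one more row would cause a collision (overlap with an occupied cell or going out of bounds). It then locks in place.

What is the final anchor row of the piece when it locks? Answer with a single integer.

Spawn at (row=0, col=4). Try each row:
  row 0: fits
  row 1: fits
  row 2: fits
  row 3: fits
  row 4: blocked -> lock at row 3

Answer: 3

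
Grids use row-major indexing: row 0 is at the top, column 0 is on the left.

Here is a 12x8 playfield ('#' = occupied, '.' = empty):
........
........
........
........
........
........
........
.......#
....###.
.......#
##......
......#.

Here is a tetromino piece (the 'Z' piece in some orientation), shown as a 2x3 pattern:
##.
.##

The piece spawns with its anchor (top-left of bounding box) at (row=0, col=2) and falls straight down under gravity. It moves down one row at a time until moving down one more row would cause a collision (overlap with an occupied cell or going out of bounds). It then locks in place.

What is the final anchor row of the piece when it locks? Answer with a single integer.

Spawn at (row=0, col=2). Try each row:
  row 0: fits
  row 1: fits
  row 2: fits
  row 3: fits
  row 4: fits
  row 5: fits
  row 6: fits
  row 7: blocked -> lock at row 6

Answer: 6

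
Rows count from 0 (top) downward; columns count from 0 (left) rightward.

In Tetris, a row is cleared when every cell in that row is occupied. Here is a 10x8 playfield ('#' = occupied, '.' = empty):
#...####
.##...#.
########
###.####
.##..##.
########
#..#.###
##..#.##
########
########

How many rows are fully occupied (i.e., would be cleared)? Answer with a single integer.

Check each row:
  row 0: 3 empty cells -> not full
  row 1: 5 empty cells -> not full
  row 2: 0 empty cells -> FULL (clear)
  row 3: 1 empty cell -> not full
  row 4: 4 empty cells -> not full
  row 5: 0 empty cells -> FULL (clear)
  row 6: 3 empty cells -> not full
  row 7: 3 empty cells -> not full
  row 8: 0 empty cells -> FULL (clear)
  row 9: 0 empty cells -> FULL (clear)
Total rows cleared: 4

Answer: 4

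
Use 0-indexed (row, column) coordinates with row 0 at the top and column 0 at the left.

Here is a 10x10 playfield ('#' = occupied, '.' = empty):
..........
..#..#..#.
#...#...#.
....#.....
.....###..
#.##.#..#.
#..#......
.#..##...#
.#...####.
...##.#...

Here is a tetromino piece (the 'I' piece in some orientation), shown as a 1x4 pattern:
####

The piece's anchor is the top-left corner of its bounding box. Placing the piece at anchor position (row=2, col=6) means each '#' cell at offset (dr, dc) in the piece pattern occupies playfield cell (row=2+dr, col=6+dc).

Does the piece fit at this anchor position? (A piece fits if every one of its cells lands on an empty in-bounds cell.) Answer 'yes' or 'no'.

Answer: no

Derivation:
Check each piece cell at anchor (2, 6):
  offset (0,0) -> (2,6): empty -> OK
  offset (0,1) -> (2,7): empty -> OK
  offset (0,2) -> (2,8): occupied ('#') -> FAIL
  offset (0,3) -> (2,9): empty -> OK
All cells valid: no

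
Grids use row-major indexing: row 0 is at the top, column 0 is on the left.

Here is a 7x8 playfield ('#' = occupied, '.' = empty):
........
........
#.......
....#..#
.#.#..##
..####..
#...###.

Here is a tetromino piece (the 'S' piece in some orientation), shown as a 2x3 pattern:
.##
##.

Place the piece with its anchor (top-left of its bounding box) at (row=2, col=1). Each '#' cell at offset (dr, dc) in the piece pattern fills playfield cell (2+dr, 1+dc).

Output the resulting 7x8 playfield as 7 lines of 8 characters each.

Fill (2+0,1+1) = (2,2)
Fill (2+0,1+2) = (2,3)
Fill (2+1,1+0) = (3,1)
Fill (2+1,1+1) = (3,2)

Answer: ........
........
#.##....
.##.#..#
.#.#..##
..####..
#...###.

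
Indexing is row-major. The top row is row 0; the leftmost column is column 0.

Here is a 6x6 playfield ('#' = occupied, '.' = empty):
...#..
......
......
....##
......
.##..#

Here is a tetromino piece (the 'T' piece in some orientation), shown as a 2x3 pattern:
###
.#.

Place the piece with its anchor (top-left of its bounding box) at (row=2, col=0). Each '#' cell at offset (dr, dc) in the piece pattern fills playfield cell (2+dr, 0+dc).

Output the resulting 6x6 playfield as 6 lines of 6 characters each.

Answer: ...#..
......
###...
.#..##
......
.##..#

Derivation:
Fill (2+0,0+0) = (2,0)
Fill (2+0,0+1) = (2,1)
Fill (2+0,0+2) = (2,2)
Fill (2+1,0+1) = (3,1)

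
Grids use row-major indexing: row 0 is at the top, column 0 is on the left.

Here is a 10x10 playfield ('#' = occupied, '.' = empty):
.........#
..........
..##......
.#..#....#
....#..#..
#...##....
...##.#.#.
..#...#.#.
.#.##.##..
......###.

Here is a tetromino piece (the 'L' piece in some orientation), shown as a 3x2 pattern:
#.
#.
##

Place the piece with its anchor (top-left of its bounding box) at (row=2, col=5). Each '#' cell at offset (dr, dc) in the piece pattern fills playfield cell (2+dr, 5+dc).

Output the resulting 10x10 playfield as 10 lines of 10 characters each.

Answer: .........#
..........
..##.#....
.#..##...#
....####..
#...##....
...##.#.#.
..#...#.#.
.#.##.##..
......###.

Derivation:
Fill (2+0,5+0) = (2,5)
Fill (2+1,5+0) = (3,5)
Fill (2+2,5+0) = (4,5)
Fill (2+2,5+1) = (4,6)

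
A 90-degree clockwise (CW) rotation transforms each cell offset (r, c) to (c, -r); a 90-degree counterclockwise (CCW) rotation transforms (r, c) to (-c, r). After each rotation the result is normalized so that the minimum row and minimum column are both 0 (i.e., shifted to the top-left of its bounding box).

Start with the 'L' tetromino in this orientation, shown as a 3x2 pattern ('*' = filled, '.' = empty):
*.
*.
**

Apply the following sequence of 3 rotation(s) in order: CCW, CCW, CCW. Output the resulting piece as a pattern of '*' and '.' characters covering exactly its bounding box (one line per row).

Start:
*.
*.
**
After rotation 1 (CCW):
..*
***
After rotation 2 (CCW):
**
.*
.*
After rotation 3 (CCW):
***
*..

Answer: ***
*..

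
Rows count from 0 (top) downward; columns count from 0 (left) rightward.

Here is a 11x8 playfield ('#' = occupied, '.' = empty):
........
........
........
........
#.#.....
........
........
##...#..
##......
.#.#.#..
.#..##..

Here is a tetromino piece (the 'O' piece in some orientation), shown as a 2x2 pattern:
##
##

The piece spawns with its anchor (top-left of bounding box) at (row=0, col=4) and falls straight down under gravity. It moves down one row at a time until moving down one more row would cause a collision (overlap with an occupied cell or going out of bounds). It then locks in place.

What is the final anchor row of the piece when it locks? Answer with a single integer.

Spawn at (row=0, col=4). Try each row:
  row 0: fits
  row 1: fits
  row 2: fits
  row 3: fits
  row 4: fits
  row 5: fits
  row 6: blocked -> lock at row 5

Answer: 5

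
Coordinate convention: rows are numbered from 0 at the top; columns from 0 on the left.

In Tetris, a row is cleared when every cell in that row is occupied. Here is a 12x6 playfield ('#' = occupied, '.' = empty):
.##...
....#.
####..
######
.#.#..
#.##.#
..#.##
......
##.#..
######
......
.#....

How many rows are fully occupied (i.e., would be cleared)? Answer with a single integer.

Answer: 2

Derivation:
Check each row:
  row 0: 4 empty cells -> not full
  row 1: 5 empty cells -> not full
  row 2: 2 empty cells -> not full
  row 3: 0 empty cells -> FULL (clear)
  row 4: 4 empty cells -> not full
  row 5: 2 empty cells -> not full
  row 6: 3 empty cells -> not full
  row 7: 6 empty cells -> not full
  row 8: 3 empty cells -> not full
  row 9: 0 empty cells -> FULL (clear)
  row 10: 6 empty cells -> not full
  row 11: 5 empty cells -> not full
Total rows cleared: 2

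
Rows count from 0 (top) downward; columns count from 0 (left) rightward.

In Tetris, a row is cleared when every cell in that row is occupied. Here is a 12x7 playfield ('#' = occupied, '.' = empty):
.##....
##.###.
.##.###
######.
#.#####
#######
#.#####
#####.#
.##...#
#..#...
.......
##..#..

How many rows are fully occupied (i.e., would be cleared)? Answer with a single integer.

Check each row:
  row 0: 5 empty cells -> not full
  row 1: 2 empty cells -> not full
  row 2: 2 empty cells -> not full
  row 3: 1 empty cell -> not full
  row 4: 1 empty cell -> not full
  row 5: 0 empty cells -> FULL (clear)
  row 6: 1 empty cell -> not full
  row 7: 1 empty cell -> not full
  row 8: 4 empty cells -> not full
  row 9: 5 empty cells -> not full
  row 10: 7 empty cells -> not full
  row 11: 4 empty cells -> not full
Total rows cleared: 1

Answer: 1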